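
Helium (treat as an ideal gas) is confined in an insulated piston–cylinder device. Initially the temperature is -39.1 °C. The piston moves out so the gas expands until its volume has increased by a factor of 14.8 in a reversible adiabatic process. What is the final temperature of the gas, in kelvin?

For a reversible adiabat TV^(γ−1) is constant, so T₂ = T₁ (V₁/V₂)^(γ−1).
For a monatomic ideal gas γ = 5/3, so γ−1 = 2/3.
T₁ = -39.1 °C = 234 K.
T₂ = 234 × (1/14.8)^(2/3) = 38.83 K.

T₂ ≈ 38.8 K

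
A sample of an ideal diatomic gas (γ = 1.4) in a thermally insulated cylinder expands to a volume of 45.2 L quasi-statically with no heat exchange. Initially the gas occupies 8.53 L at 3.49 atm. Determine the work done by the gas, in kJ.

W ≈ 3.67 kJ

P₂ = P₁(V₁/V₂)^γ = 3.49×(8.53/45.2)^(1.4) = 0.338 atm.
For a reversible adiabat, W_by_gas = (P₁V₁ − P₂V₂)/(γ−1).
W_by = (353600×0.00853 − 34250×0.0452) / (0.4) = 3671 J.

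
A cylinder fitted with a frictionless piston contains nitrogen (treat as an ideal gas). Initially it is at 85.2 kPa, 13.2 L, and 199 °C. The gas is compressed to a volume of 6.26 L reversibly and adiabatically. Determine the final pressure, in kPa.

P₂ ≈ 242 kPa

Adiabatic: P₁V₁^γ = P₂V₂^γ ⇒ P₂ = P₁ (V₁/V₂)^γ.
γ = 7/5 for a diatomic ideal gas.
P₂ = 85.2 × (13.2/6.26)^(7/5) = 242.1 kPa.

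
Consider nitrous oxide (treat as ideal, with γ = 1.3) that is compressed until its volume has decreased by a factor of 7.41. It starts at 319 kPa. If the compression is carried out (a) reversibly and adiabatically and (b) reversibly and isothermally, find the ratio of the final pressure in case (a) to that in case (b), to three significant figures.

P_adiabatic / P_isothermal ≈ 1.82

Isothermal: P_b = P₁(V₁/V₂) = 319×7.41.
Adiabatic: P_a = P₁(V₁/V₂)^γ = 319×7.41^(1.3).
P_a/P_b = (V₁/V₂)^(γ−1) = 7.41^(0.3) = 1.824.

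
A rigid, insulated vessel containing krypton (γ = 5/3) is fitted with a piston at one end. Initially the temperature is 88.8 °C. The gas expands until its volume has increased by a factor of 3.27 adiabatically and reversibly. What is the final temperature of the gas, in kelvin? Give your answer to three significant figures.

For a reversible adiabat TV^(γ−1) is constant, so T₂ = T₁ (V₁/V₂)^(γ−1).
T₁ = 88.8 °C = 361.9 K.
T₂ = 361.9 × (1/3.27)^(2/3) = 164.3 K.

T₂ ≈ 164 K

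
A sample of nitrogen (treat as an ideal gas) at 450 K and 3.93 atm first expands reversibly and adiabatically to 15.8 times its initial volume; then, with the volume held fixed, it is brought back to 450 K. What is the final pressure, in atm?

P₃ ≈ 0.249 atm

For a diatomic ideal gas γ = 7/5.
Adiabatic step (PV^γ = const): P₂ = 3.93×(1/15.8)^(7/5) = 0.08247 atm; T₂ = 450×(1/15.8)^(2/5) = 149.2 K.
Isochoric: P₃ = P₂(T₃/T₂) = 0.08247 × (450/149.2) = 0.2487 atm.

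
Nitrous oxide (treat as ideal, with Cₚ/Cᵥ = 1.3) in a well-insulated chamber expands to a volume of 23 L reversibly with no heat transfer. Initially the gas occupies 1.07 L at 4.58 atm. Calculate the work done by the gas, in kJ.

P₂ = P₁(V₁/V₂)^γ = 4.58×(1.07/23)^(1.3) = 0.08488 atm.
For a reversible adiabat, W_by_gas = (P₁V₁ − P₂V₂)/(γ−1).
W_by = (464100×0.00107 − 8601×0.023) / (0.3) = 995.8 J.

W ≈ 0.996 kJ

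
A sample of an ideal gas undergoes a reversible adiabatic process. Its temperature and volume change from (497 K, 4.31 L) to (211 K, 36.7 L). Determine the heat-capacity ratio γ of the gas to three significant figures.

γ ≈ 1.40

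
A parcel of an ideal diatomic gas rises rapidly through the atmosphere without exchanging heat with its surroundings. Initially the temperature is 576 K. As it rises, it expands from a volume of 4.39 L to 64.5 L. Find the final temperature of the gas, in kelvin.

For a reversible adiabat TV^(γ−1) is constant, so T₂ = T₁ (V₁/V₂)^(γ−1).
For a diatomic ideal gas γ = 7/5, so γ−1 = 2/5.
T₂ = 576 × (4.39/64.5)^(2/5) = 196.6 K.

T₂ ≈ 197 K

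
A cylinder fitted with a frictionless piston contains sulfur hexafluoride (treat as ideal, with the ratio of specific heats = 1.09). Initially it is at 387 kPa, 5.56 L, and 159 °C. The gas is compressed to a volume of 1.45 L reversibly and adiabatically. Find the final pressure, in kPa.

P₂ ≈ 1670 kPa

Since PV^γ is constant along a reversible adiabat, P₂ = P₁ (V₁/V₂)^γ.
P₂ = 387 × (5.56/1.45)^(1.09) = 1675 kPa.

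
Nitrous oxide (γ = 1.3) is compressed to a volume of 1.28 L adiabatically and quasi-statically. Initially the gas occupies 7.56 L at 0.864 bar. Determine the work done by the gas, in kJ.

W ≈ -1.53 kJ

P₂ = P₁(V₁/V₂)^γ = 0.864×(7.56/1.28)^(1.3) = 8.694 bar.
For a reversible adiabat, W_by_gas = (P₁V₁ − P₂V₂)/(γ−1).
W_by = (86400×0.00756 − 869400×0.00128) / (0.3) = -1532 J.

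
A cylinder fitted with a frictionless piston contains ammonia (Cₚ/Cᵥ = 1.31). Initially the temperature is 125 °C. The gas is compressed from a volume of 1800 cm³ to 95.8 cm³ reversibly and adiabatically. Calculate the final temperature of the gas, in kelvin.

Adiabatic: T₁V₁^(γ−1) = T₂V₂^(γ−1) ⇒ T₂ = T₁ (V₁/V₂)^(γ−1).
T₁ = 125 °C = 398.1 K.
T₂ = 398.1 × (1800/95.8)^(0.31) = 988.5 K.

T₂ ≈ 988 K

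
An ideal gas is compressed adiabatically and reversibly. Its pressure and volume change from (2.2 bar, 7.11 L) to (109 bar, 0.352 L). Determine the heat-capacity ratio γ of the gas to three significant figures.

γ ≈ 1.30

PV^γ = const ⇒ γ = ln(P₂/P₁) / ln(V₁/V₂).
γ = ln(109/2.2) / ln(7.11/0.352) = 1.299.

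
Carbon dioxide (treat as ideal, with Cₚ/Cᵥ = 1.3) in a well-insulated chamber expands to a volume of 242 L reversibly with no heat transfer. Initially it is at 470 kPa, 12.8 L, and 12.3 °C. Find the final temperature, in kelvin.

For a reversible adiabat TV^(γ−1) is constant, so T₂ = T₁ (V₁/V₂)^(γ−1).
T₁ = 12.3 °C = 285.4 K.
T₂ = 285.4 × (12.8/242)^(0.3) = 118.2 K.

T₂ ≈ 118 K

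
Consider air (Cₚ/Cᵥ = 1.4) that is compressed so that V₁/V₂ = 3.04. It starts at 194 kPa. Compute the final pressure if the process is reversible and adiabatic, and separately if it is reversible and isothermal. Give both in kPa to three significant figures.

Isothermal: P₂ = P₁(V₁/V₂) = 194×3.04 = 589.8 kPa.
Adiabatic: P₂ = P₁(V₁/V₂)^γ = 194×3.04^(1.4) = 920.1 kPa.

adiabatic: 920 kPa; isothermal: 590 kPa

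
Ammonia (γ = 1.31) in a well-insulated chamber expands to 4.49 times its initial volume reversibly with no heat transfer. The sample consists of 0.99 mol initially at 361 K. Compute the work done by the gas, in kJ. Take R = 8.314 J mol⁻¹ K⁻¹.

W ≈ 3.57 kJ

For a reversible adiabat TV^(γ−1) is constant, so T₂ = T₁ (V₁/V₂)^(γ−1).
T₂ = 361 × (1/4.49)^(0.31) = 226.6 K.
Q = 0, so ΔU = W_on_gas = nCᵥΔT with Cᵥ = R/(γ−1) = 26.82 J/(mol·K).
ΔU = 0.99 × 26.82 × (226.6 − 361) = -3568 J.
Work done by the gas = −ΔU = 3568 J.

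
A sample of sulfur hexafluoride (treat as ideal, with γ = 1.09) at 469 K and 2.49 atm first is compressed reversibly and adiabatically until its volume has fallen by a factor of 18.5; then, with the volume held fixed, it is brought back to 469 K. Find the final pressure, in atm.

Adiabatic step (PV^γ = const): P₂ = 2.49×18.5^(1.09) = 59.9 atm; T₂ = 469×18.5^(0.09) = 609.8 K.
Isochoric: P₃ = P₂(T₃/T₂) = 59.9 × (469/609.8) = 46.07 atm.

P₃ ≈ 46.1 atm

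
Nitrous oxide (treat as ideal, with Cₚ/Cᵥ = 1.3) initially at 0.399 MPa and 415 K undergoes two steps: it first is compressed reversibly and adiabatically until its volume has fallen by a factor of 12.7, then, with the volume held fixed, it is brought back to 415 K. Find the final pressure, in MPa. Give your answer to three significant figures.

P₃ ≈ 5.07 MPa

Adiabatic step (PV^γ = const): P₂ = 0.399×12.7^(1.3) = 10.86 MPa; T₂ = 415×12.7^(0.3) = 889.6 K.
Isochoric: P₃ = P₂(T₃/T₂) = 10.86 × (415/889.6) = 5.067 MPa.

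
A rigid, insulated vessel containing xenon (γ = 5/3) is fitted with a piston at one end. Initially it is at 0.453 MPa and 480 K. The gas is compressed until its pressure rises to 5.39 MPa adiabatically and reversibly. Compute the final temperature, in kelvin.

T₂ ≈ 1290 K

Along an adiabat T P^((1−γ)/γ) is constant, so T₂ = T₁ (P₂/P₁)^((γ−1)/γ).
T₂ = 480 × (5.39/0.453)^(2/5) = 1293 K.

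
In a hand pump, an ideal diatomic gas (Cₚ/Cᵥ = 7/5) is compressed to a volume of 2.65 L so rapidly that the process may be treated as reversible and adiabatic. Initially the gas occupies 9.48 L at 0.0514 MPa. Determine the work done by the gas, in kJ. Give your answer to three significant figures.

W ≈ -0.810 kJ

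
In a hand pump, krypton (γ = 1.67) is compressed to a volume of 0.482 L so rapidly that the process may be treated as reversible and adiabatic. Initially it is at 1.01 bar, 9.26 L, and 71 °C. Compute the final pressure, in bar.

P₂ ≈ 141 bar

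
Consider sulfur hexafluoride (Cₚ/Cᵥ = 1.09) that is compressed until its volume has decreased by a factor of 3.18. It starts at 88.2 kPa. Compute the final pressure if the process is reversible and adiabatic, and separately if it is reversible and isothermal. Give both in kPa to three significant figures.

Isothermal: P₂ = P₁(V₁/V₂) = 88.2×3.18 = 280.5 kPa.
Adiabatic: P₂ = P₁(V₁/V₂)^γ = 88.2×3.18^(1.09) = 311.3 kPa.

adiabatic: 311 kPa; isothermal: 280 kPa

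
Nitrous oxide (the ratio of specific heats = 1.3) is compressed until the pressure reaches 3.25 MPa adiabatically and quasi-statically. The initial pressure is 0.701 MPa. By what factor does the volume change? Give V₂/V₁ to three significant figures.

From PV^γ = const, V₂/V₁ = (P₁/P₂)^(1/γ).
V₂/V₁ = (0.701/3.25)^(0.769) = 0.3073.

V₂/V₁ ≈ 0.307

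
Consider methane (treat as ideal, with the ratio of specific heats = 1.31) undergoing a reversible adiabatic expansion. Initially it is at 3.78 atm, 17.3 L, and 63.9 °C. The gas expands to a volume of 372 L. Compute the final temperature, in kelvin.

Adiabatic: T₁V₁^(γ−1) = T₂V₂^(γ−1) ⇒ T₂ = T₁ (V₁/V₂)^(γ−1).
T₁ = 63.9 °C = 337 K.
T₂ = 337 × (17.3/372)^(0.31) = 130.2 K.

T₂ ≈ 130 K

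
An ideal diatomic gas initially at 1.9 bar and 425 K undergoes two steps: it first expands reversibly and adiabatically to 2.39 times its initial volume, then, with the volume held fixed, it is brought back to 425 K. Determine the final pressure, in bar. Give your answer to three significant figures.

P₃ ≈ 0.795 bar

For a diatomic ideal gas γ = 7/5.
Adiabatic step (PV^γ = const): P₂ = 1.9×(1/2.39)^(7/5) = 0.561 bar; T₂ = 425×(1/2.39)^(2/5) = 299.9 K.
Isochoric: P₃ = P₂(T₃/T₂) = 0.561 × (425/299.9) = 0.795 bar.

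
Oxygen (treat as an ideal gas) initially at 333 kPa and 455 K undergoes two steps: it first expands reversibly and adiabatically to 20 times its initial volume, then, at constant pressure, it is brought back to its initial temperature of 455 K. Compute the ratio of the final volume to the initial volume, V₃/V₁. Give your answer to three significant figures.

V₃/V₁ ≈ 66.3

For a diatomic ideal gas γ = 7/5.
Adiabatic step: V₂/V₁ = 20; T₂ = T₁·(1/20)^(2/5) = 137.3 K.
Isobaric step: V₃/V₂ = T₃/T₂ = 455/137.3.
V₃/V₁ = (V₂/V₁)(V₃/V₂) = 20 × (455/137.3) = 66.29.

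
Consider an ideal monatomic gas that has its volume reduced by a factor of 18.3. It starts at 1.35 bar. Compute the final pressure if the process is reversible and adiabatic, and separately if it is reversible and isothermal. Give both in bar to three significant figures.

For a monatomic ideal gas γ = 5/3.
Isothermal: P₂ = P₁(V₁/V₂) = 1.35×18.3 = 24.71 bar.
Adiabatic: P₂ = P₁(V₁/V₂)^γ = 1.35×18.3^(5/3) = 171.6 bar.

adiabatic: 172 bar; isothermal: 24.7 bar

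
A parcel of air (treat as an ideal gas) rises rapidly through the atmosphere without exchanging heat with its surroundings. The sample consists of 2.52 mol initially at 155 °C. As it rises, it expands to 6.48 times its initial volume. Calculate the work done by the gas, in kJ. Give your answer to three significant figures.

W ≈ 11.8 kJ

For a reversible adiabat TV^(γ−1) is constant, so T₂ = T₁ (V₁/V₂)^(γ−1).
γ = 7/5 for a diatomic ideal gas, so γ−1 = 2/5.
T₁ = 155 °C = 428.1 K.
T₂ = 428.1 × (1/6.48)^(2/5) = 202.8 K.
Q = 0, so ΔU = W_on_gas = nCᵥΔT with Cᵥ = R/(γ−1) = 20.79 J/(mol·K).
ΔU = 2.52 × 20.79 × (202.8 − 428.1) = -11810 J.
Work done by the gas = −ΔU = 11810 J.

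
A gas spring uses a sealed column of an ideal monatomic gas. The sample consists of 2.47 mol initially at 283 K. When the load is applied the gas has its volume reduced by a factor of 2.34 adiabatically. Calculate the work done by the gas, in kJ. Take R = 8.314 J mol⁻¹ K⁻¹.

For a reversible adiabat TV^(γ−1) is constant, so T₂ = T₁ (V₁/V₂)^(γ−1).
γ = 5/3 for a monatomic ideal gas, so γ−1 = 2/3.
T₂ = 283 × 2.34^(2/3) = 498.8 K.
Q = 0, so ΔU = W_on_gas = nCᵥΔT with Cᵥ = R/(γ−1) = 12.47 J/(mol·K).
ΔU = 2.47 × 12.47 × (498.8 − 283) = 6648 J.
Work done by the gas = −ΔU = -6648 J.

W ≈ -6.65 kJ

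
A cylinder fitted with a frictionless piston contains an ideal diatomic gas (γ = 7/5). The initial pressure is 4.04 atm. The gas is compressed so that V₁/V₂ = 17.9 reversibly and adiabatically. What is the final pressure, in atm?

Since PV^γ is constant along a reversible adiabat, P₂ = P₁ (V₁/V₂)^γ.
P₂ = 4.04 × 17.9^(7/5) = 229.3 atm.

P₂ ≈ 229 atm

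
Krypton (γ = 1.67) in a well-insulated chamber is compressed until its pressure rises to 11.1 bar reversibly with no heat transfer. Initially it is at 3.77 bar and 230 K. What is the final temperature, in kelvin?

T₂ ≈ 355 K

Adiabatic: T₂/T₁ = (P₂/P₁)^((γ−1)/γ).
T₂ = 230 × (11.1/3.77)^(0.401) = 354.7 K.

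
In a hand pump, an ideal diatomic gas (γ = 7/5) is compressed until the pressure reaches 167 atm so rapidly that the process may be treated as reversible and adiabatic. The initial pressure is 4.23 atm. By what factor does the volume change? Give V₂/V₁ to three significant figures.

V₂/V₁ ≈ 0.0724

From PV^γ = const, V₂/V₁ = (P₁/P₂)^(1/γ).
V₂/V₁ = (4.23/167)^(5/7) = 0.0724.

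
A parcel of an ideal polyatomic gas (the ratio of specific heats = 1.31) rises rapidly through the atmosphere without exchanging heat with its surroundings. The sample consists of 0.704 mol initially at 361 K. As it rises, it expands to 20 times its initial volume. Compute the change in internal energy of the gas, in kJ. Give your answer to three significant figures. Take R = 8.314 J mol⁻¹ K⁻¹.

ΔU ≈ -4.12 kJ

For a reversible adiabat TV^(γ−1) is constant, so T₂ = T₁ (V₁/V₂)^(γ−1).
T₂ = 361 × (1/20)^(0.31) = 142.6 K.
Q = 0, so ΔU = W_on_gas = nCᵥΔT with Cᵥ = R/(γ−1) = 26.82 J/(mol·K).
ΔU = 0.704 × 26.82 × (142.6 − 361) = -4123 J.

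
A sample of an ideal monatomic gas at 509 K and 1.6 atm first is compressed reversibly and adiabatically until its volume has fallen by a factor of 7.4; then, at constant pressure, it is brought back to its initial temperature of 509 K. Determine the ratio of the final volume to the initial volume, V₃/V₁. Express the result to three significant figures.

V₃/V₁ ≈ 0.0356

For a monatomic ideal gas γ = 5/3.
Adiabatic step: V₂/V₁ = 0.1351; T₂ = T₁·7.4^(2/3) = 1933 K.
Isobaric step: V₃/V₂ = T₃/T₂ = 509/1933.
V₃/V₁ = (V₂/V₁)(V₃/V₂) = 0.1351 × (509/1933) = 0.03559.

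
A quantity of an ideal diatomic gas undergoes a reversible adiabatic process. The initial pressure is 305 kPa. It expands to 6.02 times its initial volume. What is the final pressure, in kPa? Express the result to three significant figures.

P₂ ≈ 24.7 kPa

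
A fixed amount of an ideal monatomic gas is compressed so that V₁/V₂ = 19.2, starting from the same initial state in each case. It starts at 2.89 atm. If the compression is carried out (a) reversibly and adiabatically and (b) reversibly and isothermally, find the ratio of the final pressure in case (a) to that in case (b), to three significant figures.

For a monatomic ideal gas γ = 5/3.
Isothermal: P_b = P₁(V₁/V₂) = 2.89×19.2.
Adiabatic: P_a = P₁(V₁/V₂)^γ = 2.89×19.2^(5/3).
P_a/P_b = (V₁/V₂)^(γ−1) = 19.2^(2/3) = 7.17.

P_adiabatic / P_isothermal ≈ 7.17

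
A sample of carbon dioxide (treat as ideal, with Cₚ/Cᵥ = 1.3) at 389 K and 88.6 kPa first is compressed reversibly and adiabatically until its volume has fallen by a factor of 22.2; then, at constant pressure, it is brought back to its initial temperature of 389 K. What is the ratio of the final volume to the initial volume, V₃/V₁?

V₃/V₁ ≈ 0.0178

Adiabatic step: V₂/V₁ = 0.04505; T₂ = T₁·22.2^(0.3) = 986 K.
Isobaric step: V₃/V₂ = T₃/T₂ = 389/986.
V₃/V₁ = (V₂/V₁)(V₃/V₂) = 0.04505 × (389/986) = 0.01777.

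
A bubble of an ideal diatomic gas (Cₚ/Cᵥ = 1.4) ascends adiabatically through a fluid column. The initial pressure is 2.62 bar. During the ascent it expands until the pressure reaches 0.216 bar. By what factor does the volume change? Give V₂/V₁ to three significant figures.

From PV^γ = const, V₂/V₁ = (P₁/P₂)^(1/γ).
V₂/V₁ = (2.62/0.216)^(0.714) = 5.945.

V₂/V₁ ≈ 5.95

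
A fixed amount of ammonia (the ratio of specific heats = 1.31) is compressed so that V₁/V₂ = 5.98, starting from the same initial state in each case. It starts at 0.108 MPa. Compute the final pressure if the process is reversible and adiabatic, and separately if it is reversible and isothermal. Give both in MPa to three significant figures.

adiabatic: 1.12 MPa; isothermal: 0.646 MPa

Isothermal: P₂ = P₁(V₁/V₂) = 0.108×5.98 = 0.6458 MPa.
Adiabatic: P₂ = P₁(V₁/V₂)^γ = 0.108×5.98^(1.31) = 1.124 MPa.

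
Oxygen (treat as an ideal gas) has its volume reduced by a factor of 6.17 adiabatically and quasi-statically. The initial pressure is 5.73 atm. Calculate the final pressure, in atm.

Adiabatic: P₁V₁^γ = P₂V₂^γ ⇒ P₂ = P₁ (V₁/V₂)^γ.
For a diatomic ideal gas γ = 7/5.
P₂ = 5.73 × 6.17^(7/5) = 73.21 atm.

P₂ ≈ 73.2 atm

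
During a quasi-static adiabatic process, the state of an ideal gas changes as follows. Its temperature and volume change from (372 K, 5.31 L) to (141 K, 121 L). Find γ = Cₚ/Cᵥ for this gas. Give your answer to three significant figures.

γ ≈ 1.31

TV^(γ−1) = const ⇒ γ − 1 = ln(T₂/T₁) / ln(V₁/V₂).
γ = 1 + ln(141/372) / ln(5.31/121) = 1.31.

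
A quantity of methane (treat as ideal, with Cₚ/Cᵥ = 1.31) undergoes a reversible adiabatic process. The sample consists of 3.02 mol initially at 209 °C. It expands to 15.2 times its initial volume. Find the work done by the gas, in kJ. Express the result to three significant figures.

For a reversible adiabat TV^(γ−1) is constant, so T₂ = T₁ (V₁/V₂)^(γ−1).
T₁ = 209 °C = 482.1 K.
T₂ = 482.1 × (1/15.2)^(0.31) = 207.4 K.
Q = 0, so ΔU = W_on_gas = nCᵥΔT with Cᵥ = R/(γ−1) = 26.82 J/(mol·K).
ΔU = 3.02 × 26.82 × (207.4 − 482.1) = -22250 J.
Work done by the gas = −ΔU = 22250 J.

W ≈ 22.3 kJ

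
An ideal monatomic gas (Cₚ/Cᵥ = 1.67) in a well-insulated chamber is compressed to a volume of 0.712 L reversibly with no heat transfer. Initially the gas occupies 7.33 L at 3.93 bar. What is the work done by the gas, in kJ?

P₂ = P₁(V₁/V₂)^γ = 3.93×(7.33/0.712)^(1.67) = 193 bar.
For a reversible adiabat, W_by_gas = (P₁V₁ − P₂V₂)/(γ−1).
W_by = (393000×0.00733 − 1.93×10^7×0.000712) / (0.67) = -16210 J.

W ≈ -16.2 kJ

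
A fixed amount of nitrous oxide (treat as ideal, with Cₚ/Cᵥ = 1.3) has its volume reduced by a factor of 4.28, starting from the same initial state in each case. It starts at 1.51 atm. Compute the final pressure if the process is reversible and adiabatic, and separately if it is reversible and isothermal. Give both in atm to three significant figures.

Isothermal: P₂ = P₁(V₁/V₂) = 1.51×4.28 = 6.463 atm.
Adiabatic: P₂ = P₁(V₁/V₂)^γ = 1.51×4.28^(1.3) = 9.997 atm.

adiabatic: 10.0 atm; isothermal: 6.46 atm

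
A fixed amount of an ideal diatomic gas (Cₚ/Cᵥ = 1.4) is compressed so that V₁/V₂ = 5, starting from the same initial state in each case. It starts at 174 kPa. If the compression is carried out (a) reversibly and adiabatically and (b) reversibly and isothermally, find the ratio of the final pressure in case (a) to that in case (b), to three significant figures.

Isothermal: P_b = P₁(V₁/V₂) = 174×5.
Adiabatic: P_a = P₁(V₁/V₂)^γ = 174×5^(1.4).
P_a/P_b = (V₁/V₂)^(γ−1) = 5^(0.4) = 1.904.

P_adiabatic / P_isothermal ≈ 1.90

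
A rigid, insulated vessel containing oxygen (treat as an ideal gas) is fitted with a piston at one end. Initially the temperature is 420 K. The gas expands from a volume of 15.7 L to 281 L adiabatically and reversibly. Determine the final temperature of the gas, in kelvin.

T₂ ≈ 132 K

For a reversible adiabat TV^(γ−1) is constant, so T₂ = T₁ (V₁/V₂)^(γ−1).
For a diatomic ideal gas γ = 7/5, so γ−1 = 2/5.
T₂ = 420 × (15.7/281)^(2/5) = 132.5 K.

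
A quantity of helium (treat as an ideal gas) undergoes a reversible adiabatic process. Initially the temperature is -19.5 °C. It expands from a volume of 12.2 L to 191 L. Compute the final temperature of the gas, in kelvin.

For a reversible adiabat TV^(γ−1) is constant, so T₂ = T₁ (V₁/V₂)^(γ−1).
For a monatomic ideal gas γ = 5/3, so γ−1 = 2/3.
T₁ = -19.5 °C = 253.6 K.
T₂ = 253.6 × (12.2/191)^(2/3) = 40.53 K.

T₂ ≈ 40.5 K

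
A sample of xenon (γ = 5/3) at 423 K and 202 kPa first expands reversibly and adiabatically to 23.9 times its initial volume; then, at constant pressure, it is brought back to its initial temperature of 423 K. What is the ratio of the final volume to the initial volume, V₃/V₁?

Adiabatic step: V₂/V₁ = 23.9; T₂ = T₁·(1/23.9)^(2/3) = 50.98 K.
Isobaric step: V₃/V₂ = T₃/T₂ = 423/50.98.
V₃/V₁ = (V₂/V₁)(V₃/V₂) = 23.9 × (423/50.98) = 198.3.

V₃/V₁ ≈ 198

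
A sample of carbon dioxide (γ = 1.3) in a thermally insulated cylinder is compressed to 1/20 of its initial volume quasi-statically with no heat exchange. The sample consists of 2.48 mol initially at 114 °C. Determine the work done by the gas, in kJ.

W ≈ -38.8 kJ

Adiabatic: T₁V₁^(γ−1) = T₂V₂^(γ−1) ⇒ T₂ = T₁ (V₁/V₂)^(γ−1).
T₁ = 114 °C = 387.1 K.
T₂ = 387.1 × 20^(0.3) = 951 K.
Q = 0, so ΔU = W_on_gas = nCᵥΔT with Cᵥ = R/(γ−1) = 27.71 J/(mol·K).
ΔU = 2.48 × 27.71 × (951 − 387.1) = 38750 J.
Work done by the gas = −ΔU = -38750 J.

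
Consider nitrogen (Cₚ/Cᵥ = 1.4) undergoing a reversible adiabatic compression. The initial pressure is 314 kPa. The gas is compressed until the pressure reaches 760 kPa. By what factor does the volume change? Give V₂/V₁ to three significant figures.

V₂/V₁ ≈ 0.532

From PV^γ = const, V₂/V₁ = (P₁/P₂)^(1/γ).
V₂/V₁ = (314/760)^(0.714) = 0.5319.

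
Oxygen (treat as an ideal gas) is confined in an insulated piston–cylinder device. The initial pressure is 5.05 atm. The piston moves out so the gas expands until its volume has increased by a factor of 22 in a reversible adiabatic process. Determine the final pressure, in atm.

P₂ ≈ 0.0667 atm

Adiabatic: P₁V₁^γ = P₂V₂^γ ⇒ P₂ = P₁ (V₁/V₂)^γ.
For a diatomic ideal gas γ = 7/5.
P₂ = 5.05 × (1/22)^(7/5) = 0.06667 atm.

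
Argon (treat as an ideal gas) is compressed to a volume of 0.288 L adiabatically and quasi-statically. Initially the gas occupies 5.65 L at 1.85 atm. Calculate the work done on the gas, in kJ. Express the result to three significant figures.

W ≈ 9.97 kJ

γ = 5/3 for a monatomic ideal gas.
P₂ = P₁(V₁/V₂)^γ = 1.85×(5.65/0.288)^(5/3) = 264 atm.
For a reversible adiabat, W_by_gas = (P₁V₁ − P₂V₂)/(γ−1).
W_by = (187500×0.00565 − 2.675×10^7×0.000288) / (2/3) = -9967 J.
W_on_gas = −W_by = 9967 J.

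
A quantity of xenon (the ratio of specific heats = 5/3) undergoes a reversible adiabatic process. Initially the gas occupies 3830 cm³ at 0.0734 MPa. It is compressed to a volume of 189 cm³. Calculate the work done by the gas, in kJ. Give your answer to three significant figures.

P₂ = P₁(V₁/V₂)^γ = 0.0734×(3830/189)^(5/3) = 11.06 MPa.
For a reversible adiabat, W_by_gas = (P₁V₁ − P₂V₂)/(γ−1).
W_by = (73400×0.00383 − 1.106×10^7×0.000189) / (2/3) = -2713 J.

W ≈ -2.71 kJ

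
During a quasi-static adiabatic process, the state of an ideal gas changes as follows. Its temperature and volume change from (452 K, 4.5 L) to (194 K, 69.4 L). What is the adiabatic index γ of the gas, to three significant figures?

γ ≈ 1.31

TV^(γ−1) = const ⇒ γ − 1 = ln(T₂/T₁) / ln(V₁/V₂).
γ = 1 + ln(194/452) / ln(4.5/69.4) = 1.309.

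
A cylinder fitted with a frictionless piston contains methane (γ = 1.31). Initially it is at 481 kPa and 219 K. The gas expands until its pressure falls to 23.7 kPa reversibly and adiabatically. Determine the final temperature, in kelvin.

Adiabatic: T₂/T₁ = (P₂/P₁)^((γ−1)/γ).
T₂ = 219 × (23.7/481)^(0.237) = 107.4 K.

T₂ ≈ 107 K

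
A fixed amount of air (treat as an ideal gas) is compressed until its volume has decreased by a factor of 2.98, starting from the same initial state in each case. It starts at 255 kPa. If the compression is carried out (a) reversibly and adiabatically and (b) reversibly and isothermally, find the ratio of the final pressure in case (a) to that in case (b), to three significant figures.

For a diatomic ideal gas γ = 7/5.
Isothermal: P_b = P₁(V₁/V₂) = 255×2.98.
Adiabatic: P_a = P₁(V₁/V₂)^γ = 255×2.98^(7/5).
P_a/P_b = (V₁/V₂)^(γ−1) = 2.98^(2/5) = 1.548.

P_adiabatic / P_isothermal ≈ 1.55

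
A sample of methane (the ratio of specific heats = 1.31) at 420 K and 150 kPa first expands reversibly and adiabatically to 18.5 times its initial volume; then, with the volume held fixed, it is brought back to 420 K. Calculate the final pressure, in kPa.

Adiabatic step (PV^γ = const): P₂ = 150×(1/18.5)^(1.31) = 3.282 kPa; T₂ = 420×(1/18.5)^(0.31) = 170 K.
Isochoric: P₃ = P₂(T₃/T₂) = 3.282 × (420/170) = 8.108 kPa.

P₃ ≈ 8.11 kPa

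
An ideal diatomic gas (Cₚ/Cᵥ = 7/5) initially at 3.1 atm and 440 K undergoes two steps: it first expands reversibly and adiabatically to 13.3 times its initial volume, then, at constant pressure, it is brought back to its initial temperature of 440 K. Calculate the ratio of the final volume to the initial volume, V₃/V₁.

Adiabatic step: V₂/V₁ = 13.3; T₂ = T₁·(1/13.3)^(2/5) = 156.3 K.
Isobaric step: V₃/V₂ = T₃/T₂ = 440/156.3.
V₃/V₁ = (V₂/V₁)(V₃/V₂) = 13.3 × (440/156.3) = 37.44.

V₃/V₁ ≈ 37.4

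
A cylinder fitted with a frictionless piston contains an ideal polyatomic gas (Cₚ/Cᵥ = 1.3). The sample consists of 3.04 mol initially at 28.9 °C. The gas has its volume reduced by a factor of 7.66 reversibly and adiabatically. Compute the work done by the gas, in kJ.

Adiabatic: T₁V₁^(γ−1) = T₂V₂^(γ−1) ⇒ T₂ = T₁ (V₁/V₂)^(γ−1).
T₁ = 28.9 °C = 302 K.
T₂ = 302 × 7.66^(0.3) = 556.3 K.
Q = 0, so ΔU = W_on_gas = nCᵥΔT with Cᵥ = R/(γ−1) = 27.71 J/(mol·K).
ΔU = 3.04 × 27.71 × (556.3 − 302) = 21420 J.
Work done by the gas = −ΔU = -21420 J.

W ≈ -21.4 kJ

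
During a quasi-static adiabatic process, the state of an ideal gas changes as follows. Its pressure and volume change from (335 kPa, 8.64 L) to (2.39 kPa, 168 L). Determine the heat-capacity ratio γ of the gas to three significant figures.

γ ≈ 1.67

PV^γ = const ⇒ γ = ln(P₂/P₁) / ln(V₁/V₂).
γ = ln(2.39/335) / ln(8.64/168) = 1.666.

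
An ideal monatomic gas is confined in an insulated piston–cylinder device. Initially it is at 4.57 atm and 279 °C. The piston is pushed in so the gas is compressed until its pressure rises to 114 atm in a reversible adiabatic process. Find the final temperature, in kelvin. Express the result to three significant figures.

Adiabatic: T₂/T₁ = (P₂/P₁)^((γ−1)/γ).
For a monatomic ideal gas γ = 5/3, so (γ−1)/γ = 2/5.
T₁ = 279 °C = 552.1 K.
T₂ = 552.1 × (114/4.57)^(2/5) = 1999 K.

T₂ ≈ 2000 K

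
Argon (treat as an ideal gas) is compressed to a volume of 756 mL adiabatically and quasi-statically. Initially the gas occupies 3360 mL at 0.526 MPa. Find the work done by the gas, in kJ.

W ≈ -4.52 kJ

γ = 5/3 for a monatomic ideal gas.
P₂ = P₁(V₁/V₂)^γ = 0.526×(3360/756)^(5/3) = 6.319 MPa.
For a reversible adiabat, W_by_gas = (P₁V₁ − P₂V₂)/(γ−1).
W_by = (526000×0.00336 − 6.319×10^6×0.000756) / (2/3) = -4515 J.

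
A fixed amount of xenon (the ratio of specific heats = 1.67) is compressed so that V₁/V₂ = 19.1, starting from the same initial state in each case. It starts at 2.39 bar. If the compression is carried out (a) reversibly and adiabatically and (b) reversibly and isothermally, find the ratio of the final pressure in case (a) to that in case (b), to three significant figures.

Isothermal: P_b = P₁(V₁/V₂) = 2.39×19.1.
Adiabatic: P_a = P₁(V₁/V₂)^γ = 2.39×19.1^(1.67).
P_a/P_b = (V₁/V₂)^(γ−1) = 19.1^(0.67) = 7.216.

P_adiabatic / P_isothermal ≈ 7.22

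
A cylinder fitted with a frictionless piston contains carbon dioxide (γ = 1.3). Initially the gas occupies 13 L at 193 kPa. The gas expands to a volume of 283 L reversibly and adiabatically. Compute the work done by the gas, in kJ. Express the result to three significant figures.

W ≈ 5.04 kJ

P₂ = P₁(V₁/V₂)^γ = 193×(13/283)^(1.3) = 3.519 kPa.
For a reversible adiabat, W_by_gas = (P₁V₁ − P₂V₂)/(γ−1).
W_by = (193000×0.013 − 3519×0.283) / (0.3) = 5044 J.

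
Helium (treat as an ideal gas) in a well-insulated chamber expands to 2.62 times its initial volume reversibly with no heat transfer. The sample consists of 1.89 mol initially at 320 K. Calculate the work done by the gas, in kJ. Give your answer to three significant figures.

W ≈ 3.57 kJ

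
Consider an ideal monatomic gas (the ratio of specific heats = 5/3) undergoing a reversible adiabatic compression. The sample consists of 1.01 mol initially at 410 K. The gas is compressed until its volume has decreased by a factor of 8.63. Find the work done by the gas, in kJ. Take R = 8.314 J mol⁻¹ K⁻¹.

W ≈ -16.6 kJ

For a reversible adiabat TV^(γ−1) is constant, so T₂ = T₁ (V₁/V₂)^(γ−1).
T₂ = 410 × 8.63^(2/3) = 1725 K.
Q = 0, so ΔU = W_on_gas = nCᵥΔT with Cᵥ = R/(γ−1) = 12.47 J/(mol·K).
ΔU = 1.01 × 12.47 × (1725 − 410) = 16560 J.
Work done by the gas = −ΔU = -16560 J.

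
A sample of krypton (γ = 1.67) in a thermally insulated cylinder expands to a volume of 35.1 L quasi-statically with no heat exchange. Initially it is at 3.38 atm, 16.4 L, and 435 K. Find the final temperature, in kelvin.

T₂ ≈ 261 K

Adiabatic: T₁V₁^(γ−1) = T₂V₂^(γ−1) ⇒ T₂ = T₁ (V₁/V₂)^(γ−1).
T₂ = 435 × (16.4/35.1)^(0.67) = 261.3 K.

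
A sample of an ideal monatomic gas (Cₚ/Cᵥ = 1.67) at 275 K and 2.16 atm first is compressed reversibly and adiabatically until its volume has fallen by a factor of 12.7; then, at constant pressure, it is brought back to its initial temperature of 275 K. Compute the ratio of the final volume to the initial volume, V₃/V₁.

V₃/V₁ ≈ 0.0143

Adiabatic step: V₂/V₁ = 0.07874; T₂ = T₁·12.7^(0.67) = 1510 K.
Isobaric step: V₃/V₂ = T₃/T₂ = 275/1510.
V₃/V₁ = (V₂/V₁)(V₃/V₂) = 0.07874 × (275/1510) = 0.01434.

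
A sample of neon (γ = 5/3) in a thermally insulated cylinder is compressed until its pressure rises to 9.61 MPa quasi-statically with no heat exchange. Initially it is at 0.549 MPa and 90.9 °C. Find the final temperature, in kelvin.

T₂ ≈ 1140 K

Along an adiabat T P^((1−γ)/γ) is constant, so T₂ = T₁ (P₂/P₁)^((γ−1)/γ).
T₁ = 90.9 °C = 364 K.
T₂ = 364 × (9.61/0.549)^(2/5) = 1144 K.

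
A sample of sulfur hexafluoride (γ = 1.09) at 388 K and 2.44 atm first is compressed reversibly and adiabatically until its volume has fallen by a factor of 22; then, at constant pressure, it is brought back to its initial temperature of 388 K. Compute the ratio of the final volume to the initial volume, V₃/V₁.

Adiabatic step: V₂/V₁ = 0.04545; T₂ = T₁·22^(0.09) = 512.4 K.
Isobaric step: V₃/V₂ = T₃/T₂ = 388/512.4.
V₃/V₁ = (V₂/V₁)(V₃/V₂) = 0.04545 × (388/512.4) = 0.03442.

V₃/V₁ ≈ 0.0344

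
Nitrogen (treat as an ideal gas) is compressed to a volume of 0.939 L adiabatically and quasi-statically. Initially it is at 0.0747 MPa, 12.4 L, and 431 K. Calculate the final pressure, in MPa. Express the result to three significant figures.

P₂ ≈ 2.77 MPa

Adiabatic: P₁V₁^γ = P₂V₂^γ ⇒ P₂ = P₁ (V₁/V₂)^γ.
γ = 7/5 for a diatomic ideal gas.
P₂ = 0.0747 × (12.4/0.939)^(7/5) = 2.769 MPa.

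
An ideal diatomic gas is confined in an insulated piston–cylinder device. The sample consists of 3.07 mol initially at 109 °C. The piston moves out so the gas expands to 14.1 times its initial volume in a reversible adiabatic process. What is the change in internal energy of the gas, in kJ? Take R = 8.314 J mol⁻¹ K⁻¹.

For a reversible adiabat TV^(γ−1) is constant, so T₂ = T₁ (V₁/V₂)^(γ−1).
γ = 7/5 for a diatomic ideal gas, so γ−1 = 2/5.
T₁ = 109 °C = 382.1 K.
T₂ = 382.1 × (1/14.1)^(2/5) = 132.6 K.
Q = 0, so ΔU = W_on_gas = nCᵥΔT with Cᵥ = R/(γ−1) = 20.79 J/(mol·K).
ΔU = 3.07 × 20.79 × (132.6 − 382.1) = -15920 J.

ΔU ≈ -15.9 kJ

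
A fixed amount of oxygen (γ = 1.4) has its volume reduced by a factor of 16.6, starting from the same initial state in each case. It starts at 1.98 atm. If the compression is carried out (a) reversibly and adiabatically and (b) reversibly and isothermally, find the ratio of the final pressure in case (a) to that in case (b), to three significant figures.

P_adiabatic / P_isothermal ≈ 3.08

Isothermal: P_b = P₁(V₁/V₂) = 1.98×16.6.
Adiabatic: P_a = P₁(V₁/V₂)^γ = 1.98×16.6^(1.4).
P_a/P_b = (V₁/V₂)^(γ−1) = 16.6^(0.4) = 3.076.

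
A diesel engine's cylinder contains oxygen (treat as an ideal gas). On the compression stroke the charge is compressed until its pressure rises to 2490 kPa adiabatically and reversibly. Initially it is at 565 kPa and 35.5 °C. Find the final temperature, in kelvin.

Along an adiabat T P^((1−γ)/γ) is constant, so T₂ = T₁ (P₂/P₁)^((γ−1)/γ).
For a diatomic ideal gas γ = 7/5, so (γ−1)/γ = 2/7.
T₁ = 35.5 °C = 308.6 K.
T₂ = 308.6 × (2490/565)^(2/7) = 471.5 K.

T₂ ≈ 472 K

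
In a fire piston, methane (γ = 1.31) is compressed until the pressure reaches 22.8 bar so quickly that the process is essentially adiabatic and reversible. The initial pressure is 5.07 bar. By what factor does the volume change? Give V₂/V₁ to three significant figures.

From PV^γ = const, V₂/V₁ = (P₁/P₂)^(1/γ).
V₂/V₁ = (5.07/22.8)^(0.763) = 0.3174.

V₂/V₁ ≈ 0.317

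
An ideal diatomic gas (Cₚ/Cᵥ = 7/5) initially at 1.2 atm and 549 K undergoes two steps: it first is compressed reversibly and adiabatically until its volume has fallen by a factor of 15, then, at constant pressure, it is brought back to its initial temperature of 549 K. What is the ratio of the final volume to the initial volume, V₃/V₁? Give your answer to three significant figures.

V₃/V₁ ≈ 0.0226

Adiabatic step: V₂/V₁ = 0.06667; T₂ = T₁·15^(2/5) = 1622 K.
Isobaric step: V₃/V₂ = T₃/T₂ = 549/1622.
V₃/V₁ = (V₂/V₁)(V₃/V₂) = 0.06667 × (549/1622) = 0.02257.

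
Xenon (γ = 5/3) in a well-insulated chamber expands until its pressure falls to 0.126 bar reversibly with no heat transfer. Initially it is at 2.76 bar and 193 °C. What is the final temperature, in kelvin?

Adiabatic: T₂/T₁ = (P₂/P₁)^((γ−1)/γ).
T₁ = 193 °C = 466.1 K.
T₂ = 466.1 × (0.126/2.76)^(2/5) = 135.6 K.

T₂ ≈ 136 K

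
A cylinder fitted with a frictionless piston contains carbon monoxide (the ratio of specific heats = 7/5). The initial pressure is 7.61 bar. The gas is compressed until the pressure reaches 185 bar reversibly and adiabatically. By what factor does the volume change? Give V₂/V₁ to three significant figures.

V₂/V₁ ≈ 0.102

From PV^γ = const, V₂/V₁ = (P₁/P₂)^(1/γ).
V₂/V₁ = (7.61/185)^(5/7) = 0.1024.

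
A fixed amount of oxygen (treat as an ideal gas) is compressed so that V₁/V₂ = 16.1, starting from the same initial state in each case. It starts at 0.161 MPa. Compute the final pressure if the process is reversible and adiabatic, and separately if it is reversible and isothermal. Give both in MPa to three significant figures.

adiabatic: 7.88 MPa; isothermal: 2.59 MPa

For a diatomic ideal gas γ = 7/5.
Isothermal: P₂ = P₁(V₁/V₂) = 0.161×16.1 = 2.592 MPa.
Adiabatic: P₂ = P₁(V₁/V₂)^γ = 0.161×16.1^(7/5) = 7.877 MPa.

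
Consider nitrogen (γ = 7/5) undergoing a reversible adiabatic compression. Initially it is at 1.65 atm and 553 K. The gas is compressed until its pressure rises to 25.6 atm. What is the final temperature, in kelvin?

Adiabatic: T₂/T₁ = (P₂/P₁)^((γ−1)/γ).
T₂ = 553 × (25.6/1.65)^(2/7) = 1210 K.

T₂ ≈ 1210 K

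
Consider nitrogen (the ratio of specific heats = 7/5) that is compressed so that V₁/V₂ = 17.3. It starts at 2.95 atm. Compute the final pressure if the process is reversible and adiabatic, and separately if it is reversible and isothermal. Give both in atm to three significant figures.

adiabatic: 160 atm; isothermal: 51.0 atm

Isothermal: P₂ = P₁(V₁/V₂) = 2.95×17.3 = 51.04 atm.
Adiabatic: P₂ = P₁(V₁/V₂)^γ = 2.95×17.3^(7/5) = 159.6 atm.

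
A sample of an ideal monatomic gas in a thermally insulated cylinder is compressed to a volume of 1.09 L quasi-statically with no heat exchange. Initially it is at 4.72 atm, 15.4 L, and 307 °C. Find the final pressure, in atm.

P₂ ≈ 390 atm

Since PV^γ is constant along a reversible adiabat, P₂ = P₁ (V₁/V₂)^γ.
γ = 5/3 for a monatomic ideal gas.
P₂ = 4.72 × (15.4/1.09)^(5/3) = 389.7 atm.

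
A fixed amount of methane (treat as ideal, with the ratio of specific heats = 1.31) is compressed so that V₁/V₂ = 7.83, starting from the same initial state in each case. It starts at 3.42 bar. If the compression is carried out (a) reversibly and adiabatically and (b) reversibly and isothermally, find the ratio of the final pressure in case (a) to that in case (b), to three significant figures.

P_adiabatic / P_isothermal ≈ 1.89

Isothermal: P_b = P₁(V₁/V₂) = 3.42×7.83.
Adiabatic: P_a = P₁(V₁/V₂)^γ = 3.42×7.83^(1.31).
P_a/P_b = (V₁/V₂)^(γ−1) = 7.83^(0.31) = 1.893.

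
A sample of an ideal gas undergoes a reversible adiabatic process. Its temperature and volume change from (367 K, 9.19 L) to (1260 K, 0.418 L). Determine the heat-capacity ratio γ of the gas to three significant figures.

γ ≈ 1.40

TV^(γ−1) = const ⇒ γ − 1 = ln(T₂/T₁) / ln(V₁/V₂).
γ = 1 + ln(1260/367) / ln(9.19/0.418) = 1.399.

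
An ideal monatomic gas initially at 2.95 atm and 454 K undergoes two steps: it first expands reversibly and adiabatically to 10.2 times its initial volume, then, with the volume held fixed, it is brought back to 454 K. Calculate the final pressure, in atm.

P₃ ≈ 0.289 atm

For a monatomic ideal gas γ = 5/3.
Adiabatic step (PV^γ = const): P₂ = 2.95×(1/10.2)^(5/3) = 0.06149 atm; T₂ = 454×(1/10.2)^(2/3) = 96.53 K.
Isochoric: P₃ = P₂(T₃/T₂) = 0.06149 × (454/96.53) = 0.2892 atm.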